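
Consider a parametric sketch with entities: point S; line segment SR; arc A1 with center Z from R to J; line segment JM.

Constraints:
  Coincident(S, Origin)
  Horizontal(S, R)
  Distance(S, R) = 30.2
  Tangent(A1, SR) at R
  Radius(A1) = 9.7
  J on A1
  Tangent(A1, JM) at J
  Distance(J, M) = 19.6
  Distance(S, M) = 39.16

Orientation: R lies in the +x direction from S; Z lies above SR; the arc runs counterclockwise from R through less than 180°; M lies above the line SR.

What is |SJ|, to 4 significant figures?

40.76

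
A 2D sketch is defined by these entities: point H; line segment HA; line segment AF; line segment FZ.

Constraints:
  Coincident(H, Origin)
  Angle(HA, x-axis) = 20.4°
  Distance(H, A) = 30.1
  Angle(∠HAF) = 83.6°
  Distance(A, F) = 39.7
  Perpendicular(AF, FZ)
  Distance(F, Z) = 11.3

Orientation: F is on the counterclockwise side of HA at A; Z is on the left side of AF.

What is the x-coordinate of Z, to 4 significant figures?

0.2261

∠HAF = 83.6°, so AF runs at 20.4° + (180° − 83.6°) = 116.8° from the x-axis; with |AF| = 39.7, F = A + 39.7·(cos 116.8°, sin 116.8°) = (10.31, 45.93). The perpendicularity gives FZ at right angles to AF; with |FZ| = 11.3 on the left of AF, Z = F + 11.3·(-0.8926, -0.4509) = (0.2261, 40.83). So Z.x = 0.2261.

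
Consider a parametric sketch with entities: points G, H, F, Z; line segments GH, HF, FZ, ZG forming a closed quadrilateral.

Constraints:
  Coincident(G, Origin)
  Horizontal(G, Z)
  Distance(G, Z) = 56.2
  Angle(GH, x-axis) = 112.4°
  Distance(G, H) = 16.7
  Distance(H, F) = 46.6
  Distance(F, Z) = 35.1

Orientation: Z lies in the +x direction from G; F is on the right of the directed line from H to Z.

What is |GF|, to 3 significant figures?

31.7

Checks: |HF| = 46.60 ✓; |FZ| = 35.10 ✓.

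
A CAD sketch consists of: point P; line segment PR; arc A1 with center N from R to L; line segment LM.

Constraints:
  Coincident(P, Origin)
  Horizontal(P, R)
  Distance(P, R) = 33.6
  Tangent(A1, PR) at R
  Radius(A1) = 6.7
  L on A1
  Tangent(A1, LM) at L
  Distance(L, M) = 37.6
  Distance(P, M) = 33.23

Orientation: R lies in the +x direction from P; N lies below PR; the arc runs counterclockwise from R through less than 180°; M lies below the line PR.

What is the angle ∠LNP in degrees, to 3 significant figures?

25.6°

P is at the origin; PR is horizontal with |PR| = 33.6 and R on the +x side, so R = (33.6, 0.00). A1 meets PR tangentially, so NR is at right angles to PR, so N = R + (0, -6.7) = (33.6, -6.70). Since NL ⟂ LM (tangency), |NM| = √(6.7² + 37.6²) = 38.2 regardless of where L sits on A1. So M lies on both circle(P, 33.23) and circle(N, 38.2); the below-PR intersection is M = (5.66, -32.7). L is the foot of the tangent from M: L = (28.2, -2.68).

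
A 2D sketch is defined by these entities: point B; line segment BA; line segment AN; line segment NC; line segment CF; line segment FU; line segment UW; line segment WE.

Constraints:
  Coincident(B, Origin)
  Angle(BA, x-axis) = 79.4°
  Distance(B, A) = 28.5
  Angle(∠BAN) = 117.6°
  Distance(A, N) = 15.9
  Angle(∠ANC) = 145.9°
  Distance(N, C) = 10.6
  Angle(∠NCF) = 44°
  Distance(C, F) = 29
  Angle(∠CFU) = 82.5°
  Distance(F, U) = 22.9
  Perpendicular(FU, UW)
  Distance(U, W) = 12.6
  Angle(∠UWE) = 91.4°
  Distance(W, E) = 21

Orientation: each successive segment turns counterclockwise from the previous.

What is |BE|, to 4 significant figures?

27.94

FU is perpendicular to UW, so UW runs at 139.4°; with |UW| = 12.6, W = (6.878, 42.61). ∠UWE = 91.4° gives WE at -132.0° from the x-axis; with |WE| = 21.0, E = (-7.174, 27.00). Then |BE| = |E − B| = 27.94.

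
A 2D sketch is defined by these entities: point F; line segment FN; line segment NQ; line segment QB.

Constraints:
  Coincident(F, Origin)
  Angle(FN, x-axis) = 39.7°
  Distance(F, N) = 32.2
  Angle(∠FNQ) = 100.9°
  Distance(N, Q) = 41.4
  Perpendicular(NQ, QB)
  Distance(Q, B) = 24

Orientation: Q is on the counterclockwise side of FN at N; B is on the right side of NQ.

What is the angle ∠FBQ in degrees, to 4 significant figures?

40.49°

∠FNQ = 100.9°, so NQ runs at 39.7° + (180° − 100.9°) = 118.8° from the x-axis; with |NQ| = 41.4, Q = N + 41.4·(cos 118.8°, sin 118.8°) = (4.830, 56.85). NQ ⟂ QB; with |QB| = 24.0 on the right of NQ, B = Q + 24.0·(0.8763, 0.4818) = (25.86, 68.41). Then cos ∠FBQ = BF·BQ / (|BF||BQ|), giving 40.49°.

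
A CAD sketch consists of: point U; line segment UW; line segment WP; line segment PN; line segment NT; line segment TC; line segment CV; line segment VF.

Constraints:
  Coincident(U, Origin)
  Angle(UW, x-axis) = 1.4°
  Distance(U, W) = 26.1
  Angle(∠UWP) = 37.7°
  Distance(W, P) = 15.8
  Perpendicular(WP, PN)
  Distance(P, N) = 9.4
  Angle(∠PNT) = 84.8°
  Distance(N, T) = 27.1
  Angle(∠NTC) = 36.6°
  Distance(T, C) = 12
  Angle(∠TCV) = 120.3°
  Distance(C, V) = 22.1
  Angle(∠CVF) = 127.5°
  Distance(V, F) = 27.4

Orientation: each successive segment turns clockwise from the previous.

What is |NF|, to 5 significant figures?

29.677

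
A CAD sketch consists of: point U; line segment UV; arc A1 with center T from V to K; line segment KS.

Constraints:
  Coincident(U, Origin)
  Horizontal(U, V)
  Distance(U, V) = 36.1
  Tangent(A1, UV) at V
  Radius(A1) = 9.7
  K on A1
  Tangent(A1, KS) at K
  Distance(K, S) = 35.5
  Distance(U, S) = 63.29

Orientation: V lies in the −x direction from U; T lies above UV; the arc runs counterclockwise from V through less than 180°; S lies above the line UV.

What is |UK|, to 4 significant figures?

30.92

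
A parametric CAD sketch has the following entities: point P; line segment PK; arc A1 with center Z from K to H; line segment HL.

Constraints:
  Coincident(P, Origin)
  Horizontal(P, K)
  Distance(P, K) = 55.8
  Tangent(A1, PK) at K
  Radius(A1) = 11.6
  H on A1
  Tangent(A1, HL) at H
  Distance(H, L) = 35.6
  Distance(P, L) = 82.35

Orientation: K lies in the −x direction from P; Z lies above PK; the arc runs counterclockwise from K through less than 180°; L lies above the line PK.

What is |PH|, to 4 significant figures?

49.98

P is at the origin; P and K share the same y with |PK| = 55.8 and K on the −x side, so K = (-55.80, 0.000). Tangency of A1 to PK means the radius ZK is perpendicular to PK, so Z = K + (0, 11.6) = (-55.80, 11.60). Since ZH ⟂ HL (tangency), |ZL| = √(11.6² + 35.6²) = 37.44 regardless of where H sits on A1. So L lies on both circle(P, 82.35) and circle(Z, 37.44); the above-PK intersection is L = (-67.51, 47.17). H is the foot of the tangent from L: H = (-46.45, 18.46).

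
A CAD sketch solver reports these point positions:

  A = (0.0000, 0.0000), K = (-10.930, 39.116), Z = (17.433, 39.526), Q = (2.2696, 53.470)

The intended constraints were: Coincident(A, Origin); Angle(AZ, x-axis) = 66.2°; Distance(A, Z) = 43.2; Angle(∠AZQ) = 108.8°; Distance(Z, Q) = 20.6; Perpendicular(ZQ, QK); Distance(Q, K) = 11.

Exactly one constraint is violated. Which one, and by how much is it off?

Distance(Q, K) = 11 — off by 8.50.

A = (0.00, 0.00) ✓; AZ at 66.20° ✓; |AZ| = 43.20 ✓; ∠AZQ = 108.8° ✓; |ZQ| = 20.60 ✓; ∠(ZQ, QK) = 90.00° ✓; |QK| = 19.50 ✗.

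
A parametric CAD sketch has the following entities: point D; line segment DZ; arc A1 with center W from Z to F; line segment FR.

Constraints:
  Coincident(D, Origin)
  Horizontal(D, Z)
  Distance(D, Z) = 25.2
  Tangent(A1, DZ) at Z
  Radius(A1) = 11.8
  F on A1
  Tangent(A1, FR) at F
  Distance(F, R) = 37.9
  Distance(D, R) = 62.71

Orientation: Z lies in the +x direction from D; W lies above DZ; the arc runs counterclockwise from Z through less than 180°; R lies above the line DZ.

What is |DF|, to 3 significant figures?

38.6

Checks: |WZ| = 11.80 ✓; |WF| = 11.80 ✓; ∠(WF, FR) = 90.00° ✓; |FR| = 37.90 ✓; |DR| = 62.71 ✓.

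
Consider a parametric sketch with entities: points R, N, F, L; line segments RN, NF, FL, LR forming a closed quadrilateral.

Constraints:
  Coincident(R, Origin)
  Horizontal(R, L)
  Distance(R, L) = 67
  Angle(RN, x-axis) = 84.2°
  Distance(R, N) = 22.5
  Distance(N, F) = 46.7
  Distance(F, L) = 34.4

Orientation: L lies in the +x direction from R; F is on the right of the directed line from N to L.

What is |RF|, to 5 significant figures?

36.363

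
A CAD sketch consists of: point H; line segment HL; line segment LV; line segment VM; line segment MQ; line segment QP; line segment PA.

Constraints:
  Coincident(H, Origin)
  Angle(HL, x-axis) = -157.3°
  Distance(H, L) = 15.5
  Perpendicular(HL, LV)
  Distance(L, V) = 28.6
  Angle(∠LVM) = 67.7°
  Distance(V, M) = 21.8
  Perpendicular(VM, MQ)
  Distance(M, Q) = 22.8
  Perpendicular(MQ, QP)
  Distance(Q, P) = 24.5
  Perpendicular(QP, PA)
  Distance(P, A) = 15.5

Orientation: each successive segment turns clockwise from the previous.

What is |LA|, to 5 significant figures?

23.469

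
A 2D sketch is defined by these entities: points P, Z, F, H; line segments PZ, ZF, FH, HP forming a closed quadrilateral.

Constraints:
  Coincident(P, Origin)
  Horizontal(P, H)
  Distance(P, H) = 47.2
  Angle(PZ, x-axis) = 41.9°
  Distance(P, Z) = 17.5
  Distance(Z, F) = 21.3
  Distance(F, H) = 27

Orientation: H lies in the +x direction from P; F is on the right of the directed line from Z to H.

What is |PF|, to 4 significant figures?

22.80

P is at the origin; P and H share the same y with |PH| = 47.2 and H in +x, so H = (47.2, 0). PZ runs at 41.9° with |PZ| = 17.5, so Z = (13.03, 11.69). F is determined by |ZF| = 21.3 and |FH| = 27.0 together: it lies at the intersection of circle(Z, 21.3) and circle(H, 27.0). With |ZH| = 36.12, the foot of the radical line on ZH is 14.25 from Z and the perpendicular offset is √(21.3² − 14.25²) = 15.83. Taking the right-of-ZH solution: F = (21.38, -7.905).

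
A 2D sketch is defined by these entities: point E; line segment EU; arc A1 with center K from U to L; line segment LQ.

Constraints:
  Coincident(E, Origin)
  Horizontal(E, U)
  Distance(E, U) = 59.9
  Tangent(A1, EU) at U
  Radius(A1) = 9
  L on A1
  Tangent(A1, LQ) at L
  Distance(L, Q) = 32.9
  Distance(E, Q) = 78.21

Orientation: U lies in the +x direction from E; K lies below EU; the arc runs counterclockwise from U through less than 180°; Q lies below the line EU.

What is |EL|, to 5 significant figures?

53.290

E is at the origin; EU is horizontal with |EU| = 59.9 and U on the +x side, so U = (59.900, 0.0000). Since A1 is tangent to EU there, KU ⟂ EU, so K = U + (0, -9) = (59.900, -9.0000). Since KL ⟂ LQ (tangency), |KQ| = √(9.0² + 32.9²) = 34.109 regardless of where L sits on A1. So Q lies on both circle(E, 78.21) and circle(K, 34.109); the below-EU intersection is Q = (65.567, -42.635). L is the foot of the tangent from Q: L = (51.734, -12.784).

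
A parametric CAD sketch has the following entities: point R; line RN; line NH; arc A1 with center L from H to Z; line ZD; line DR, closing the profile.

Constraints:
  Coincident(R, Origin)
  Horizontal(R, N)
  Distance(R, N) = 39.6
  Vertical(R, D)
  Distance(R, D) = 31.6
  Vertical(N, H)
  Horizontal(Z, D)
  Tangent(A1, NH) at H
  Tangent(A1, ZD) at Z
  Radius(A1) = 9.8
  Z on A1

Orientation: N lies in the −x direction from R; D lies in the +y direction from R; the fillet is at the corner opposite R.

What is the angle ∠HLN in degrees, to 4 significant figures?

65.79°

R is at the origin; RN is horizontal with |RN| = 39.6 and N on the −x side, so N = (-39.60, 0.000). RD is vertical with |RD| = 31.6 and D on the +y side, so D = (0.000, 31.60). The virtual corner opposite R is at (-39.60, 31.60). The tangent condition forces LH to be normal to NH and the tangent condition forces LZ to be normal to ZD, with radius 9.8, so the center L sits 9.8 in from both sides at L = (-29.80, 21.80). That places the tangent points at H = (-39.60, 21.80) on NH and Z = (-29.80, 31.60) on ZD. Then cos ∠HLN = LH·LN / (|LH||LN|), giving 65.79°.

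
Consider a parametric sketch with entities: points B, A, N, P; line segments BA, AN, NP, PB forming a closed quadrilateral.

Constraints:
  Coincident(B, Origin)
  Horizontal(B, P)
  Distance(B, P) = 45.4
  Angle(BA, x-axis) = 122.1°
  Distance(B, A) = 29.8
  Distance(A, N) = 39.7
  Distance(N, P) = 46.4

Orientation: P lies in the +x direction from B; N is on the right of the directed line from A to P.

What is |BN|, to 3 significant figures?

11.0

B is at the origin; BP is horizontal with |BP| = 45.4 and P in +x, so P = (45.4, 0). BA runs at 122.1° with |BA| = 29.8, so A = (-15.8, 25.2). N is determined by |AN| = 39.7 and |NP| = 46.4 together: it lies at the intersection of circle(A, 39.7) and circle(P, 46.4). With |AP| = 66.2, the foot of the radical line on AP is 28.8 from A and the perpendicular offset is √(39.7² − 28.8²) = 27.4. Taking the right-of-AP solution: N = (0.327, -11.0).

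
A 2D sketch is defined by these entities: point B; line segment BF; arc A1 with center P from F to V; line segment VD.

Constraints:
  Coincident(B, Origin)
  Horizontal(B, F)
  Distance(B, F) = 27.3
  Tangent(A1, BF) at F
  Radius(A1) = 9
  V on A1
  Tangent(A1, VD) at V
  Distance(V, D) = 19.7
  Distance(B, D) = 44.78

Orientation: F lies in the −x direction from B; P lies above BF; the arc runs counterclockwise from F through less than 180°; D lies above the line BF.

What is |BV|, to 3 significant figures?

25.4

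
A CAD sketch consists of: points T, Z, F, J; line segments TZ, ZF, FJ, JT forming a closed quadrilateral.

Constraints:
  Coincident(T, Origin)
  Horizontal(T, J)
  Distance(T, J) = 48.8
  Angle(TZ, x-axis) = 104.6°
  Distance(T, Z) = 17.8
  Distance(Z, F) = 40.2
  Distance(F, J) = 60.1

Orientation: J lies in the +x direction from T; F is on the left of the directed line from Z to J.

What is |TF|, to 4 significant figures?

53.90

Checks: |ZF| = 40.20 ✓; |FJ| = 60.10 ✓.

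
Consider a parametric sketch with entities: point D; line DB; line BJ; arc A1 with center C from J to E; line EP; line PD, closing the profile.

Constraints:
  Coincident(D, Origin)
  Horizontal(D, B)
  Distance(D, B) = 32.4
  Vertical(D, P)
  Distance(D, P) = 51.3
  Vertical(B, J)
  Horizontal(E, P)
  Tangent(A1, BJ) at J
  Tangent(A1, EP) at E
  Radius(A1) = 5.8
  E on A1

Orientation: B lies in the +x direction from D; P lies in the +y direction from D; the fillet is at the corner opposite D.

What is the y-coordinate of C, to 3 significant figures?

45.5

D and P share the same x with |DP| = 51.3 and P on the +y side, so P = (0.00, 51.3). The virtual corner opposite D is at (32.4, 51.3). A1 meets BJ tangentially, so CJ is at right angles to BJ and tangency of A1 to EP means the radius CE is perpendicular to EP, with radius 5.8, so the center C sits 5.8 in from both sides at C = (26.6, 45.5). So C.y = 45.5.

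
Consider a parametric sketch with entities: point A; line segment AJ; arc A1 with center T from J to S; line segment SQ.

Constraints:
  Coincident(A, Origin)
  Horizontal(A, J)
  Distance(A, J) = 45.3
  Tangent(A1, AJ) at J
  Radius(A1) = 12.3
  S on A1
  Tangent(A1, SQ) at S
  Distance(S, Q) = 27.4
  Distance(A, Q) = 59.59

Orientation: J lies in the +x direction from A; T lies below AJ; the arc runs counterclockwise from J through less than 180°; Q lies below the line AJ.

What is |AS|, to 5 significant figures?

37.272

A is at the origin; A and J share the same y with |AJ| = 45.3 and J on the +x side, so J = (45.300, 0.0000). Tangency of A1 to AJ means the radius TJ is perpendicular to AJ, so T = J + (0, -12.3) = (45.300, -12.300). Since TS ⟂ SQ (tangency), |TQ| = √(12.3² + 27.4²) = 30.034 regardless of where S sits on A1. So Q lies on both circle(A, 59.59) and circle(T, 30.034); the below-AJ intersection is Q = (42.109, -42.164). S is the foot of the tangent from Q: S = (33.607, -16.116).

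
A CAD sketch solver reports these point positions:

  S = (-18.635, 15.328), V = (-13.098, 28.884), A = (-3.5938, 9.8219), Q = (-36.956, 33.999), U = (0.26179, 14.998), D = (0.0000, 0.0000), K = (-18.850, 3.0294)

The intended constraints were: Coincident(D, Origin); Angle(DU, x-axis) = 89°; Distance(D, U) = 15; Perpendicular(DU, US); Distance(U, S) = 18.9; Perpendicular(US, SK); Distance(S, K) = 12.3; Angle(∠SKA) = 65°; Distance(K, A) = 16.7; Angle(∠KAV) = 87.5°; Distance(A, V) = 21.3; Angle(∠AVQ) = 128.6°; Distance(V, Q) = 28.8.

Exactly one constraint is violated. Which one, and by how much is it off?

Distance(V, Q) = 28.8 — off by 4.40.

D = (0.00, 0.00) ✓; DU at 89.00° ✓; |DU| = 15.00 ✓; ∠(DU, US) = 90.00° ✓; |US| = 18.90 ✓; ∠(US, SK) = 90.00° ✓; |SK| = 12.30 ✓; ∠SKA = 65.00° ✓; |KA| = 16.70 ✓; ∠KAV = 87.50° ✓; |AV| = 21.30 ✓; ∠AVQ = 128.6° ✓; |VQ| = 24.40 ✗.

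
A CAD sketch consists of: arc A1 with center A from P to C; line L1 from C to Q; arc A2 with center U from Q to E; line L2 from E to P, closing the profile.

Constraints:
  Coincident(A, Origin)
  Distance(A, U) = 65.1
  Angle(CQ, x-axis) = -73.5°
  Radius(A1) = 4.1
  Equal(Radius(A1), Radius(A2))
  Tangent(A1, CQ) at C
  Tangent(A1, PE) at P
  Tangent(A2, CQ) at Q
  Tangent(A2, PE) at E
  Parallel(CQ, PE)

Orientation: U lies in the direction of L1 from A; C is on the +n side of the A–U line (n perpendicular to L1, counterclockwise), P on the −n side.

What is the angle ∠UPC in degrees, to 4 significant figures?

86.40°

A is at the origin and U lies 65.1 along u from A, so U = 65.1·u = (18.49, -62.42). Tangency of A1 to both parallel lines with radius 4.1 puts C and P at A ± 4.1·n: C = (3.931, 1.164), P = (-3.931, -1.164). Then cos ∠UPC = PU·PC / (|PU||PC|), giving 86.40°.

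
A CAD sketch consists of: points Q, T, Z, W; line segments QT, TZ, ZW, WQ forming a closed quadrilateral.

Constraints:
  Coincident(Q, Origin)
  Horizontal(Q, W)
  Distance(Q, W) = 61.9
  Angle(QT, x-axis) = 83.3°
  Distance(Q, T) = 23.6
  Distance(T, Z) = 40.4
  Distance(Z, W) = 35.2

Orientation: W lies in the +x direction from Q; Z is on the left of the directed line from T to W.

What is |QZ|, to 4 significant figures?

51.90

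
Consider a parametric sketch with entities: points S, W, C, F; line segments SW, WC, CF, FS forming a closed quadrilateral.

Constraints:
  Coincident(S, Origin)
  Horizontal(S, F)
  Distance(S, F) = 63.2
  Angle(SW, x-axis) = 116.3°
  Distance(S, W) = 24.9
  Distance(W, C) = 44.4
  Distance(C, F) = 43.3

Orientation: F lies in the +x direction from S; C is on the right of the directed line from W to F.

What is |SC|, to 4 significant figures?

22.51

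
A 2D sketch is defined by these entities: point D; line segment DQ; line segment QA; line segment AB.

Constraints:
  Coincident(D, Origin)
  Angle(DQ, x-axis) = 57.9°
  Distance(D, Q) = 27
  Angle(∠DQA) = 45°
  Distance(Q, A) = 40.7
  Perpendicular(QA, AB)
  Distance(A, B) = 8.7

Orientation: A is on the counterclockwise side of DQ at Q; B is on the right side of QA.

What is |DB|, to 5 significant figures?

35.204

D is at the origin; DQ runs at 57.9° with length 27.0, so Q = 27.0·(cos 57.9°, sin 57.9°) = (14.348, 22.872). ∠DQA = 45.0°, so QA runs at 57.9° + (180° − 45.0°) = 192.90° from the x-axis; with |QA| = 40.7, A = Q + 40.7·(cos 192.90°, sin 192.90°) = (-25.325, 13.786). QA is perpendicular to AB; with |AB| = 8.7 on the right of QA, B = A + 8.7·(-0.22325, 0.97476) = (-27.267, 22.266). Then |DB| = |B − D| = 35.204.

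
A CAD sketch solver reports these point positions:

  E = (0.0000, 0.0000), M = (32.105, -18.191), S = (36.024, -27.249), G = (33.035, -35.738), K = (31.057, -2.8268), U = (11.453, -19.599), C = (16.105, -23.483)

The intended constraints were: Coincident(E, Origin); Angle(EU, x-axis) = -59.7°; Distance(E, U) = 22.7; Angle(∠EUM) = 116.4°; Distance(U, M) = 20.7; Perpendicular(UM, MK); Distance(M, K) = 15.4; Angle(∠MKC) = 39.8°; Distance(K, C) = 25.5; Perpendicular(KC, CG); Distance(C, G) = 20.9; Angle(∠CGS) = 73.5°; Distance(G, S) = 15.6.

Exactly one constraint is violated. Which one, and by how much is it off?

Distance(G, S) = 15.6 — off by 6.60.

E = (0.00, 0.00) ✓; EU at -59.70° ✓; |EU| = 22.70 ✓; ∠EUM = 116.4° ✓; |UM| = 20.70 ✓; ∠(UM, MK) = 90.00° ✓; |MK| = 15.40 ✓; ∠MKC = 39.80° ✓; |KC| = 25.50 ✓; ∠(KC, CG) = 90.00° ✓; |CG| = 20.90 ✓; ∠CGS = 73.50° ✓; |GS| = 9.000 ✗.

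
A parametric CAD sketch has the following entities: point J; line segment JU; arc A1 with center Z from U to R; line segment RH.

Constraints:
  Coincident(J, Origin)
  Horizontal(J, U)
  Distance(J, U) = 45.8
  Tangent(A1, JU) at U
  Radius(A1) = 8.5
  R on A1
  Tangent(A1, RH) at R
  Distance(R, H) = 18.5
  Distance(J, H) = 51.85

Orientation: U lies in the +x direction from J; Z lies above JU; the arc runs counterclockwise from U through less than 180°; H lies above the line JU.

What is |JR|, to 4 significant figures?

54.58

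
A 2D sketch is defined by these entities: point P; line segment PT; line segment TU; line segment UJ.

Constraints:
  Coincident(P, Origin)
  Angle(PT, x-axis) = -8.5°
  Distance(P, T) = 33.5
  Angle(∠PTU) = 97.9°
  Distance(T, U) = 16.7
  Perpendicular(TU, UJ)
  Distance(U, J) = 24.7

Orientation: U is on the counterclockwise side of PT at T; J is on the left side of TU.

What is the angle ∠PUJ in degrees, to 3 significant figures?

32.7°

P is at the origin; PT runs at -8.5° with length 33.5, so T = 33.5·(cos -8.5°, sin -8.5°) = (33.1, -4.95). ∠PTU = 97.9°, so TU runs at -8.5° + (180° − 97.9°) = 73.6° from the x-axis; with |TU| = 16.7, U = T + 16.7·(cos 73.6°, sin 73.6°) = (37.8, 11.1). TU is perpendicular to UJ; with |UJ| = 24.7 on the left of TU, J = U + 24.7·(-0.959, 0.282) = (14.2, 18.0). Then cos ∠PUJ = UP·UJ / (|UP||UJ|), giving 32.7°.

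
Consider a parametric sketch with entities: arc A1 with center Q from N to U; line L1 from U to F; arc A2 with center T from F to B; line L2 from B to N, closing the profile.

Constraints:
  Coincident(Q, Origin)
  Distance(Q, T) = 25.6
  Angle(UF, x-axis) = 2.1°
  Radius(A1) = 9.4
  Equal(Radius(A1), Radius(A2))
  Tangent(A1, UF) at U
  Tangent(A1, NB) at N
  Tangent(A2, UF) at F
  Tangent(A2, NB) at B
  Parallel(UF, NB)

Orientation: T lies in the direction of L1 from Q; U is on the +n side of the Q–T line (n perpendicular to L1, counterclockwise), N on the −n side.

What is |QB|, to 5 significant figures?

27.271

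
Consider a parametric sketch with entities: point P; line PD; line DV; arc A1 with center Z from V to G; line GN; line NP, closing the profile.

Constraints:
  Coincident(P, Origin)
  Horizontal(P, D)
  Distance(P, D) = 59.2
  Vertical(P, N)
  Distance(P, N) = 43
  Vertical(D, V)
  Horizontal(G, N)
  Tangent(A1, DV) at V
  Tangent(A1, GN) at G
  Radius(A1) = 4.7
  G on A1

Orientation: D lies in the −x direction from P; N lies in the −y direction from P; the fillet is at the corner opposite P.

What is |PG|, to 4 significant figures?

69.42

P is at the origin; PD is horizontal with |PD| = 59.2 and D on the −x side, so D = (-59.20, 0.000). PN is vertical with |PN| = 43.0 and N on the −y side, so N = (0.000, -43.00). The virtual corner opposite P is at (-59.20, -43.00). Tangency of A1 to DV means the radius ZV is perpendicular to DV and since A1 is tangent to GN there, ZG ⟂ GN, with radius 4.7, so the center Z sits 4.7 in from both sides at Z = (-54.50, -38.30). That places the tangent points at V = (-59.20, -38.30) on DV and G = (-54.50, -43.00) on GN. Then |PG| = |G − P| = 69.42.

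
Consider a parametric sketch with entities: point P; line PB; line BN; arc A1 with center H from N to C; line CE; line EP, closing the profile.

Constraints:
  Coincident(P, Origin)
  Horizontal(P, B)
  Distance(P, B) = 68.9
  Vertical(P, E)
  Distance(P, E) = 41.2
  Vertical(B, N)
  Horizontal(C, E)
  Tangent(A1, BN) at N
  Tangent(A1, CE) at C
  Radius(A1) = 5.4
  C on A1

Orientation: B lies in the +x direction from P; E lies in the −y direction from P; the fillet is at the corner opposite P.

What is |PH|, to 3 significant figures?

72.9

P is at the origin; P and B share the same y with |PB| = 68.9 and B on the +x side, so B = (68.9, 0.00). PE is vertical with |PE| = 41.2 and E on the −y side, so E = (0.00, -41.2). The virtual corner opposite P is at (68.9, -41.2). A1 meets BN tangentially, so HN is at right angles to BN and tangency of A1 to CE means the radius HC is perpendicular to CE, with radius 5.4, so the center H sits 5.4 in from both sides at H = (63.5, -35.8). Then |PH| = |H − P| = 72.9.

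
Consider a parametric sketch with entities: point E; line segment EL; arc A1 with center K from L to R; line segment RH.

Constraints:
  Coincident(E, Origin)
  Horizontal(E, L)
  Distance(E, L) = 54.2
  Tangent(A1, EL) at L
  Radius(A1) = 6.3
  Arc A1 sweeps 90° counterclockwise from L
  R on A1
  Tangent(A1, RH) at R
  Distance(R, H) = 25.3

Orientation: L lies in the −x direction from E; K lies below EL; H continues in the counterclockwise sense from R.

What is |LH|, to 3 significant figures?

32.2

E is at the origin; E and L share the same y with |EL| = 54.2 and L on the −x side, so L = (-54.2, 0.00). The tangent condition forces KL to be normal to EL, so K = L + (0, -6.3) = (-54.2, -6.30). On A1, L sits at bearing 90° from K; a 90° counterclockwise sweep puts R at bearing 180°, so R = K + 6.3·(cos 180°, sin 180°) = (-60.5, -6.30). The tangent condition forces KR to be normal to RH, so RH runs along (−sin 180°, cos 180°); with |RH| = 25.3, H = (-60.5, -31.6). Then |LH| = |H − L| = 32.2.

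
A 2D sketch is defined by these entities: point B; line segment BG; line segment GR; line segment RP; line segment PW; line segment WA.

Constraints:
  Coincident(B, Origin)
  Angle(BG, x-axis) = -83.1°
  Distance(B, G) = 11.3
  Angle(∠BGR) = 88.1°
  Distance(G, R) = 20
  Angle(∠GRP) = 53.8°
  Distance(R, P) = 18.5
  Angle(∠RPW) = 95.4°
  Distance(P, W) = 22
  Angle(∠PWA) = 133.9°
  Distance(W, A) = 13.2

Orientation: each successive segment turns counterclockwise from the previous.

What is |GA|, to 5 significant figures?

15.771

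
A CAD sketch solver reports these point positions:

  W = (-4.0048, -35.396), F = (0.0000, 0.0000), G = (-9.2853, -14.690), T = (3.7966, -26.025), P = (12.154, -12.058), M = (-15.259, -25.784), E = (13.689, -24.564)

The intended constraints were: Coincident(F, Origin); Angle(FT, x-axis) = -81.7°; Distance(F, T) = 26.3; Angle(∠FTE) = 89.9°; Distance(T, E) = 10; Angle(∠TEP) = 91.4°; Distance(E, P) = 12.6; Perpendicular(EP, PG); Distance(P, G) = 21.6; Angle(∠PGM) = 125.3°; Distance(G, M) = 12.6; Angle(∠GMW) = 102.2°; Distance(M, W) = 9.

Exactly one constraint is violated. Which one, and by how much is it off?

Distance(M, W) = 9 — off by 5.80.

F = (0.00, 0.00) ✓; FT at -81.70° ✓; |FT| = 26.30 ✓; ∠FTE = 89.90° ✓; |TE| = 10.00 ✓; ∠TEP = 91.40° ✓; |EP| = 12.60 ✓; ∠(EP, PG) = 90.00° ✓; |PG| = 21.60 ✓; ∠PGM = 125.3° ✓; |GM| = 12.60 ✓; ∠GMW = 102.2° ✓; |MW| = 14.80 ✗.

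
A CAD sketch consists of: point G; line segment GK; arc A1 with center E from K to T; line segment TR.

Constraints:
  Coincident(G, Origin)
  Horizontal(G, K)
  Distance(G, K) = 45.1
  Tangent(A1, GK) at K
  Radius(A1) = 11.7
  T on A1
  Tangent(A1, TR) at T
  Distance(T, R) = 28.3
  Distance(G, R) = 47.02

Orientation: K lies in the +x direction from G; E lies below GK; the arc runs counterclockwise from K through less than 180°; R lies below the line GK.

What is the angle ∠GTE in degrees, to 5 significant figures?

174.50°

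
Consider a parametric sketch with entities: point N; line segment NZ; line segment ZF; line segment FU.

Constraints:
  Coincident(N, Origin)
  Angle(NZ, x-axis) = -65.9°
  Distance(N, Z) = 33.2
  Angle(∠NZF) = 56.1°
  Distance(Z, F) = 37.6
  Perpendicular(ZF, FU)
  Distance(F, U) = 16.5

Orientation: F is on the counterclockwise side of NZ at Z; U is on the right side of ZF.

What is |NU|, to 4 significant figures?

48.01

N is at the origin; NZ runs at -65.9° with length 33.2, so Z = 33.2·(cos -65.9°, sin -65.9°) = (13.56, -30.31). ∠NZF = 56.1°, so ZF runs at -65.9° + (180° − 56.1°) = 58.00° from the x-axis; with |ZF| = 37.6, F = Z + 37.6·(cos 58.00°, sin 58.00°) = (33.48, 1.581). ZF ⟂ FU; with |FU| = 16.5 on the right of ZF, U = F + 16.5·(0.8480, -0.5299) = (47.47, -7.163). Then |NU| = |U − N| = 48.01.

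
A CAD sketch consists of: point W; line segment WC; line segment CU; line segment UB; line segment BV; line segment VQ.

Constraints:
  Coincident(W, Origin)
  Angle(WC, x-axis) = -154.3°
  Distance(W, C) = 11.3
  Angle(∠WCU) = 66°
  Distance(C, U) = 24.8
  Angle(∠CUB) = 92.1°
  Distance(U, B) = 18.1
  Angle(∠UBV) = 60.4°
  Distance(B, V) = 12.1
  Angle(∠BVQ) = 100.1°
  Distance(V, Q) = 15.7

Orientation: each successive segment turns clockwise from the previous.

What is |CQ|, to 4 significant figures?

19.58

W is at the origin; WC runs at -154.3° with length 11.3, so C = (-10.18, -4.900). ∠WCU = 66.0° gives CU at 91.70° from the x-axis; with |CU| = 24.8, U = (-10.92, 19.89). ∠CUB = 92.1° gives UB at 3.800° from the x-axis; with |UB| = 18.1, B = (7.142, 21.09). ∠UBV = 60.4° gives BV at -115.8° from the x-axis; with |BV| = 12.1, V = (1.876, 10.19). ∠BVQ = 100.1° gives VQ at 164.3° from the x-axis; with |VQ| = 15.7, Q = (-13.24, 14.44). Then |CQ| = |Q − C| = 19.58.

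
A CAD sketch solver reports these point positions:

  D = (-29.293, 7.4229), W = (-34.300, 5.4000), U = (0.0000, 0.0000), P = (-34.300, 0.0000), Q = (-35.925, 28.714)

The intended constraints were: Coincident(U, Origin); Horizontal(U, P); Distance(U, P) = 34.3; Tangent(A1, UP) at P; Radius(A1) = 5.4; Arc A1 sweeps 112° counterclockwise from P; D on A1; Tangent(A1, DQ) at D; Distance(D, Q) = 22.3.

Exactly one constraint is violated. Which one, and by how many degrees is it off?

Tangent(A1, DQ) at D — off by 4.70°.

U = (0.00, 0.00) ✓; U.y = 0.00, P.y = 0.00 ✓; |UP| = 34.30 ✓; ∠(WP, PU) = 90.00° ✓; |WP| = 5.400 ✓; bearing(W→D) − bearing(W→P) = 112.0° ✓; |WD| = 5.400 ✓; ∠(WD, DQ) = 94.70° ✗; |DQ| = 22.30 ✓.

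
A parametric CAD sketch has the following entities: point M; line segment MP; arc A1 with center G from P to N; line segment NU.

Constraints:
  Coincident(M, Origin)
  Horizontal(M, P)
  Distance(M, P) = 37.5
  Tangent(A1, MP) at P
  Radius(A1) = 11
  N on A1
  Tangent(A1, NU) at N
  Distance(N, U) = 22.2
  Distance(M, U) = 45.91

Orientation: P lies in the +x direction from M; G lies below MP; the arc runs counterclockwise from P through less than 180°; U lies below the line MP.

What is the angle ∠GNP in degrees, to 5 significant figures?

40.489°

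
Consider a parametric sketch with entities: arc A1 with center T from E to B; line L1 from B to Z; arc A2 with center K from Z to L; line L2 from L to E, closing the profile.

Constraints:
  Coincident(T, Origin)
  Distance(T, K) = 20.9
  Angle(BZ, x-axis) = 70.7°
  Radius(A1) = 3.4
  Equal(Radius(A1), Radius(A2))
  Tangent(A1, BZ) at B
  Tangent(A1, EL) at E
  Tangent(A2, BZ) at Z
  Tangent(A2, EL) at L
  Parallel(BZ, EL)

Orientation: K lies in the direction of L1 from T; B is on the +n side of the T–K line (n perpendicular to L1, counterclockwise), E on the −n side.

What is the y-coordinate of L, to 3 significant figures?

18.6

Tangency of A1 to both parallel lines with radius 3.4 puts B and E at T ± 3.4·n: B = (-3.21, 1.12), E = (3.21, -1.12). Equal radii place Z and L the same way about K: Z = K + 3.4·n = (3.70, 20.8), L = K − 3.4·n = (10.1, 18.6). So L.y = 18.6.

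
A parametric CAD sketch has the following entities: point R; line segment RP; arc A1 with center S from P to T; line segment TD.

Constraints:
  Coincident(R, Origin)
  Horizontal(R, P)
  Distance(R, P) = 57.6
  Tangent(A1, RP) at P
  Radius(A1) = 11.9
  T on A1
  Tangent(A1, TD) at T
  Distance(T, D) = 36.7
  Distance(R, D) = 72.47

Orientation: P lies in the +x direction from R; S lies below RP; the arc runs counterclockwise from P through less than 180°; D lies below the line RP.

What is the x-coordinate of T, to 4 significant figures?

45.89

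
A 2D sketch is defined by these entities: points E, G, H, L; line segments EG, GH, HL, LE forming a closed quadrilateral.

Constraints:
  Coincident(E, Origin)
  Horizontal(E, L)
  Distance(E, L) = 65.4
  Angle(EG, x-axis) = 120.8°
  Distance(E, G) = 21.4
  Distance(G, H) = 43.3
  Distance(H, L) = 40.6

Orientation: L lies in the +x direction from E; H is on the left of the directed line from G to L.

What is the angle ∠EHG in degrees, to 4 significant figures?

29.49°

Checks: E.y = 0.00, L.y = 0.00 ✓; |GH| = 43.30 ✓; |HL| = 40.60 ✓.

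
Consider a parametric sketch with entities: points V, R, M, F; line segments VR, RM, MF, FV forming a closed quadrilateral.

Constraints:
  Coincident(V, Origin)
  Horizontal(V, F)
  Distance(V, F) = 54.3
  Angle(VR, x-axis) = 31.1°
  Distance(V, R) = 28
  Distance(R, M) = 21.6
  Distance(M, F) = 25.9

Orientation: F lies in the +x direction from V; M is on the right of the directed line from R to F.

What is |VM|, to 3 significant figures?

29.9

Checks: |RM| = 21.60 ✓; |MF| = 25.90 ✓.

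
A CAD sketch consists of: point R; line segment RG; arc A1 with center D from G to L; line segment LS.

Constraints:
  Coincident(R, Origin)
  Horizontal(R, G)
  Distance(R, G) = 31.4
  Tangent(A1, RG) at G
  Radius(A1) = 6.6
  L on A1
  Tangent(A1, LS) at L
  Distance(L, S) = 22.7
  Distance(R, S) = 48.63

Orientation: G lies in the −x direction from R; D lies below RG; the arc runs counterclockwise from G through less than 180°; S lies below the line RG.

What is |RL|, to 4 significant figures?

38.51

Checks: |DL| = 6.600 ✓; ∠(DL, LS) = 90.00° ✓; |LS| = 22.70 ✓; |RS| = 48.63 ✓.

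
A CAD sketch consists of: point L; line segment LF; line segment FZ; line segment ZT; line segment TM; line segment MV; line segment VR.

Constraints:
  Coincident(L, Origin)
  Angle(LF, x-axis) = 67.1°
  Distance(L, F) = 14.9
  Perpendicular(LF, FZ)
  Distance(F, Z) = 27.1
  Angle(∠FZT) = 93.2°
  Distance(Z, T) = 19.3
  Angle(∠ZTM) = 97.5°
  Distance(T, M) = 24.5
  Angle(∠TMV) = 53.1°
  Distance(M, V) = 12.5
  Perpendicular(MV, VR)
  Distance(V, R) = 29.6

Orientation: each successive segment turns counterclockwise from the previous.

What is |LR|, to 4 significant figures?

37.75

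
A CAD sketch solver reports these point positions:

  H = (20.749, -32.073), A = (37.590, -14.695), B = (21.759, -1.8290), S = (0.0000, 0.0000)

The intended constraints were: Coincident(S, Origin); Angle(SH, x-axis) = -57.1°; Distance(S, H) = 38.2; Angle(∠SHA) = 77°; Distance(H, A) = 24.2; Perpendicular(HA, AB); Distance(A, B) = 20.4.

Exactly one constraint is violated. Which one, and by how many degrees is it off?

Perpendicular(HA, AB) — off by 5.00°.

S = (0.00, 0.00) ✓; SH at -57.10° ✓; |SH| = 38.20 ✓; ∠SHA = 77.00° ✓; |HA| = 24.20 ✓; ∠(HA, AB) = 95.00° ✗; |AB| = 20.40 ✓.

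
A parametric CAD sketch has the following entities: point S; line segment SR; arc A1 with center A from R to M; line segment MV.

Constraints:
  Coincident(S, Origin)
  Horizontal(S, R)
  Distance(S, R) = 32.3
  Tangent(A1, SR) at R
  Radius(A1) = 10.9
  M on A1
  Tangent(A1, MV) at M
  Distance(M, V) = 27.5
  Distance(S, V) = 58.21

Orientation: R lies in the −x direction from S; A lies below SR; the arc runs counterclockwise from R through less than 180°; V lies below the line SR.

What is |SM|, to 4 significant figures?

44.47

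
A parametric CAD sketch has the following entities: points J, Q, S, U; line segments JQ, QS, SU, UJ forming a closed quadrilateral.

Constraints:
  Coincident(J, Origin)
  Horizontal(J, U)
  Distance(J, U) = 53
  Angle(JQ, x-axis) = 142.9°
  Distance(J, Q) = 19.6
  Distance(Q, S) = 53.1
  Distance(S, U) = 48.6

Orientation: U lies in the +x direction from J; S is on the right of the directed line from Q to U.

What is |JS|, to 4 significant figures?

34.80

Checks: |QS| = 53.10 ✓; |SU| = 48.60 ✓.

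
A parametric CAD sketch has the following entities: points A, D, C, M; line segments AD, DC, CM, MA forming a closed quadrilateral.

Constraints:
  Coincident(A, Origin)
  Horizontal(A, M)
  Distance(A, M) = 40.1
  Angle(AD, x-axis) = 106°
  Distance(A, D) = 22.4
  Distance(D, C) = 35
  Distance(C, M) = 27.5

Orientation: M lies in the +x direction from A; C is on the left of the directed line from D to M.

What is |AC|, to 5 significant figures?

38.029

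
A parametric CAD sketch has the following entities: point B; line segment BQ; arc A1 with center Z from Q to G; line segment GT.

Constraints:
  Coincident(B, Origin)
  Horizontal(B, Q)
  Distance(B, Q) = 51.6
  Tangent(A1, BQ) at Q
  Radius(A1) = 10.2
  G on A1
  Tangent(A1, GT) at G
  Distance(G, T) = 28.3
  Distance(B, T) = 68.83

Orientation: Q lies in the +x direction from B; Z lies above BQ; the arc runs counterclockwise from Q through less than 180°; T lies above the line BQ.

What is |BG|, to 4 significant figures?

62.80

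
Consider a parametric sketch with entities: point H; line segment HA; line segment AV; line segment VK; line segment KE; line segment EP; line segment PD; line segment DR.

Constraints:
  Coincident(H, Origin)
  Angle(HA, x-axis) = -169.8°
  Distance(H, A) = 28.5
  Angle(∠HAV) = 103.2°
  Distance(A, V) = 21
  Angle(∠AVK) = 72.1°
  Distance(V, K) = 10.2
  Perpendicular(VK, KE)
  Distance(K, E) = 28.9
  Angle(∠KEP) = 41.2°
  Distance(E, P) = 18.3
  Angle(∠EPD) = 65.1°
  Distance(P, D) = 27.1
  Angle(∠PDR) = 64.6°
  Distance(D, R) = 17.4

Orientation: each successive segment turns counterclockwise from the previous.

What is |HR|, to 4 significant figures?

15.19

∠EPD = 65.1° gives PD at -1.400° from the x-axis; with |PD| = 27.1, D = (-7.739, -12.53). ∠PDR = 64.6° gives DR at 114.0° from the x-axis; with |DR| = 17.4, R = (-14.82, 3.361). Then |HR| = |R − H| = 15.19.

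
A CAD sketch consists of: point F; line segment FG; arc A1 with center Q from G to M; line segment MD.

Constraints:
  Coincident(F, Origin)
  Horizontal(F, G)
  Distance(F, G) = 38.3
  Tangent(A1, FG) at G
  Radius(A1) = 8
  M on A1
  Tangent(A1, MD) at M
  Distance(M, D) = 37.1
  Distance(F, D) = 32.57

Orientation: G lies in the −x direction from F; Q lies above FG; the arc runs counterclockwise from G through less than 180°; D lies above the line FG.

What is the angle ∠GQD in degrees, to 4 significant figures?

128.2°

F is at the origin; FG is horizontal with |FG| = 38.3 and G on the −x side, so G = (-38.30, 0.000). The tangent condition forces QG to be normal to FG, so Q = G + (0, 8) = (-38.30, 8.000). Since QM ⟂ MD (tangency), |QD| = √(8.0² + 37.1²) = 37.95 regardless of where M sits on A1. So D lies on both circle(F, 32.57) and circle(Q, 37.95); the above-FG intersection is D = (-8.460, 31.45). M is the foot of the tangent from D: M = (-32.14, 2.893).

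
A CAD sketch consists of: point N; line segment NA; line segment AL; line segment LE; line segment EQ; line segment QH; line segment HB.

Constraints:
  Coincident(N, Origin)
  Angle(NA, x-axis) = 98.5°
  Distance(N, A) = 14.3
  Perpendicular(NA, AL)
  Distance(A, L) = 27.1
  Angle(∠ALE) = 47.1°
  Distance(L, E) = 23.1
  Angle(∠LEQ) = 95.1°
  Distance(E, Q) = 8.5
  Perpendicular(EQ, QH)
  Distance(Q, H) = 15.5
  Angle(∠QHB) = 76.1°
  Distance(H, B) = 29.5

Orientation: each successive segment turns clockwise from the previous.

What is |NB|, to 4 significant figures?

33.49

N is at the origin; NA runs at 98.5° with length 14.3, so A = (-2.114, 14.14). The perpendicularity gives AL at right angles to NA, so AL runs at 8.500°; with |AL| = 27.1, L = (24.69, 18.15). ∠ALE = 47.1° gives LE at -124.4° from the x-axis; with |LE| = 23.1, E = (11.64, -0.9116). ∠LEQ = 95.1° gives EQ at 150.7° from the x-axis; with |EQ| = 8.5, Q = (4.225, 3.248). EQ is perpendicular to QH, so QH runs at 60.70°; with |QH| = 15.5, H = (11.81, 16.77). ∠QHB = 76.1° gives HB at -43.20° from the x-axis; with |HB| = 29.5, B = (33.32, -3.429). Then |NB| = |B − N| = 33.49.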